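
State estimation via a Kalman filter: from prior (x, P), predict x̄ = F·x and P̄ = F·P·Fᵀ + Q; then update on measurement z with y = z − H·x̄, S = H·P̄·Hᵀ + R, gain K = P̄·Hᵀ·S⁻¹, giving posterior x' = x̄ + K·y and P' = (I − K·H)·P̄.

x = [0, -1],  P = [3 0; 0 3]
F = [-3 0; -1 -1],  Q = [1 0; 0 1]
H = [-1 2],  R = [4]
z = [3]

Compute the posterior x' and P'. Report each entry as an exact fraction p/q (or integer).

x̄ = F·x = [0, 1]
P̄ = F·P·Fᵀ + Q = [28 9; 9 7]
y = z − H·x̄ = [1]
S = H·P̄·Hᵀ + R = [24]
K = P̄·Hᵀ·S⁻¹ = [-5/12; 5/24]
x' = x̄ + K·y = [-5/12, 29/24]
P' = (I − K·H)·P̄ = [143/6 133/12; 133/12 143/24]

x' = [-5/12, 29/24]
P' = [143/6 133/12; 133/12 143/24]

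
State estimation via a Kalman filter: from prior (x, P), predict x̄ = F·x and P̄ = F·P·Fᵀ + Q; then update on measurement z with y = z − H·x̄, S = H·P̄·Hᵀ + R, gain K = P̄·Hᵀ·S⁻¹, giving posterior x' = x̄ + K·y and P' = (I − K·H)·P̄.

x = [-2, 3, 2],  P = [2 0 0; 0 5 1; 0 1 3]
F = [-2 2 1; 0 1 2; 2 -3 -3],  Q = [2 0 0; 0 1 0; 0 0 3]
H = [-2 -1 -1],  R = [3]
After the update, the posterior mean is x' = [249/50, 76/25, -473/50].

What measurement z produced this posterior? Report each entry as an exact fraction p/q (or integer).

x̄ = F·x = [12, 7, -19]
P̄ = F·P·Fᵀ + Q = [37 21 -56; 21 22 -42; -56 -42 101]
S = H·P̄·Hᵀ + R = [50]
K = P̄·Hᵀ·S⁻¹ = [-39/50; -11/25; 53/50]
x' − x̄ = [-351/50, -99/25, 477/50] = K·y
y = (KᵀK)⁻¹·Kᵀ·(x' − x̄) = [9]
z = y + H·x̄ = [9] + [-12] = [-3]

z = [-3]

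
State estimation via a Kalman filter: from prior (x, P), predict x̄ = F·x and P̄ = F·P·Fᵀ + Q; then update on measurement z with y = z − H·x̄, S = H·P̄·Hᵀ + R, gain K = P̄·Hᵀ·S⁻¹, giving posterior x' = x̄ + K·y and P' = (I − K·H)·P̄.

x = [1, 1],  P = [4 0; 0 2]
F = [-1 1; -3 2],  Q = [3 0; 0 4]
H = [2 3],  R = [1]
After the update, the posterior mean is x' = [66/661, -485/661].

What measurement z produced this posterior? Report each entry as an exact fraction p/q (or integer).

z = [-2]

x̄ = F·x = [0, -1]
P̄ = F·P·Fᵀ + Q = [9 16; 16 48]
S = H·P̄·Hᵀ + R = [661]
K = P̄·Hᵀ·S⁻¹ = [66/661; 176/661]
x' − x̄ = [66/661, 176/661] = K·y
y = (KᵀK)⁻¹·Kᵀ·(x' − x̄) = [1]
z = y + H·x̄ = [1] + [-3] = [-2]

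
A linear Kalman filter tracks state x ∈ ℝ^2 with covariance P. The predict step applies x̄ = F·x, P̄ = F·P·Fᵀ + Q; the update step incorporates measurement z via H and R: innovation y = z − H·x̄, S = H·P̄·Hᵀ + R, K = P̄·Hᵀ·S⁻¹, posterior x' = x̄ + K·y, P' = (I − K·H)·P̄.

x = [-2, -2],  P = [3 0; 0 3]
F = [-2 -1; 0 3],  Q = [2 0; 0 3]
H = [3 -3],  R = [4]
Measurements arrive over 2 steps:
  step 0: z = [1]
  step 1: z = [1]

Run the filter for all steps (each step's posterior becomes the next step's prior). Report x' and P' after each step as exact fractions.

step 0: x̄ = F·x = [6, -6]
step 0: P̄ = F·P·Fᵀ + Q = [17 -9; -9 30]
step 0: y = z − H·x̄ = [-35]
step 0: S = H·P̄·Hᵀ + R = [589]
step 0: K = P̄·Hᵀ·S⁻¹ = [78/589; -117/589]
step 0: x' = x̄ + K·y = [804/589, 561/589]
step 0: P' = (I − K·H)·P̄ = [3929/589 3825/589; 3825/589 3981/589]
step 1: x̄ = F·x = [-2169/589, 1683/589]
step 1: P̄ = F·P·Fᵀ + Q = [36175/589 -34893/589; -34893/589 37596/589]
step 1: y = z − H·x̄ = [12145/589]
step 1: S = H·P̄·Hᵀ + R = [1294369/589]
step 1: K = P̄·Hᵀ·S⁻¹ = [213204/1294369; -217467/1294369]
step 1: x' = x̄ + K·y = [-370329/1294369, -785592/1294369]
step 1: P' = (I − K·H)·P̄ = [2322331/1294369 2038059/1294369; 2038059/1294369 2328015/1294369]

step 0: x' = [804/589, 561/589], P' = [3929/589 3825/589; 3825/589 3981/589]
step 1: x' = [-370329/1294369, -785592/1294369], P' = [2322331/1294369 2038059/1294369; 2038059/1294369 2328015/1294369]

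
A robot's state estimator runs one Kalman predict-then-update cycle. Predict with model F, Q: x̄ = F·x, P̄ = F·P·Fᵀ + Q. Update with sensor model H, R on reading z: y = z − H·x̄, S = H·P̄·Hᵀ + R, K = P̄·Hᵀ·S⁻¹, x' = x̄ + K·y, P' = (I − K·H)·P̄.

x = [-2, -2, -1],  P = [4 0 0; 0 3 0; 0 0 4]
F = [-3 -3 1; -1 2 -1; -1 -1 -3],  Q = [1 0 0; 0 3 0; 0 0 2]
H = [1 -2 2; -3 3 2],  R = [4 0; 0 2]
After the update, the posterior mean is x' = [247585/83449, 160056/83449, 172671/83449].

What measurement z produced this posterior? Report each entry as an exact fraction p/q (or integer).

x̄ = F·x = [11, -1, 7]
P̄ = F·P·Fᵀ + Q = [68 -10 9; -10 23 10; 9 10 45]
S = H·P̄·Hᵀ + R = [340 -268; -268 1193]
K = P̄·Hᵀ·S⁻¹ = [34285/166898 -11258/83449; -2764/83449 7703/83449; 119171/333796 13198/83449]
x' − x̄ = [-670354/83449, 243505/83449, -411472/83449] = K·y
y = (KᵀK)⁻¹·Kᵀ·(x' − x̄) = [-24, 23]
z = y + H·x̄ = [-24, 23] + [27, -22] = [3, 1]

z = [3, 1]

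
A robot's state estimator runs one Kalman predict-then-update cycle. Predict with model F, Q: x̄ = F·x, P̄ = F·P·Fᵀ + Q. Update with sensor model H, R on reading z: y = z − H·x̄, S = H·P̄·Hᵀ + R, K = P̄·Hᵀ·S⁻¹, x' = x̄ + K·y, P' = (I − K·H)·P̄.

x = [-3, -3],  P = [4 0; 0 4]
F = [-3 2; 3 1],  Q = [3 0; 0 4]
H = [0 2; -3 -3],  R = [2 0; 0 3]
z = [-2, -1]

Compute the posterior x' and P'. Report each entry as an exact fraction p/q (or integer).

x̄ = F·x = [3, -12]
P̄ = F·P·Fᵀ + Q = [55 -28; -28 44]
y = z − H·x̄ = [22, -28]
S = H·P̄·Hᵀ + R = [178 -96; -96 390]
K = P̄·Hᵀ·S⁻¹ = [-2468/5017 -3299/10034; 2476/5017 -8/5017]
x' = x̄ + K·y = [6941/5017, -5508/5017]
P' = (I − K·H)·P̄ = [8235/10034 -2468/5017; -2468/5017 2476/5017]

x' = [6941/5017, -5508/5017]
P' = [8235/10034 -2468/5017; -2468/5017 2476/5017]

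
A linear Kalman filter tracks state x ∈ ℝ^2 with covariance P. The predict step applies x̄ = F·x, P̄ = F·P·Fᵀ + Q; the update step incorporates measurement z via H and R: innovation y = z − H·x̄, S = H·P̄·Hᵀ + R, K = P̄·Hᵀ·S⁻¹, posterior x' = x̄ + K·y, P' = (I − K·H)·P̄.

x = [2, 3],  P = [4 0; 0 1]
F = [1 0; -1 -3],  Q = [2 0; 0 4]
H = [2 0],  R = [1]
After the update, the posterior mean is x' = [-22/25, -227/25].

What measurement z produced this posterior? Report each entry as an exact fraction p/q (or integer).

z = [-2]

x̄ = F·x = [2, -11]
P̄ = F·P·Fᵀ + Q = [6 -4; -4 17]
S = H·P̄·Hᵀ + R = [25]
K = P̄·Hᵀ·S⁻¹ = [12/25; -8/25]
x' − x̄ = [-72/25, 48/25] = K·y
y = (KᵀK)⁻¹·Kᵀ·(x' − x̄) = [-6]
z = y + H·x̄ = [-6] + [4] = [-2]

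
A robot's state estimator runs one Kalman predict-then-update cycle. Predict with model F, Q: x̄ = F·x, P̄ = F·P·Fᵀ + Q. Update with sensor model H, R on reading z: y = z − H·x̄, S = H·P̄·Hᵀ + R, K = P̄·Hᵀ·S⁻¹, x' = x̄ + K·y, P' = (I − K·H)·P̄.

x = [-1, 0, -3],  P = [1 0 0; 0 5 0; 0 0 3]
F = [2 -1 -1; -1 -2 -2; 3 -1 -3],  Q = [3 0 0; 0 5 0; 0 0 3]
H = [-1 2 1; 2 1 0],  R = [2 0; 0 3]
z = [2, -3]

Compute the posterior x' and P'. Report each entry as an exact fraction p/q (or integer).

x' = [-16961/10660, 1951/10660, 2123/10660]
P' = [13127/10660 -12757/10660 35539/10660; -12757/10660 28547/10660 -62729/10660; 35539/10660 -62729/10660 164343/10660]

x̄ = F·x = [1, 7, 6]
P̄ = F·P·Fᵀ + Q = [15 14 20; 14 38 25; 20 25 44]
y = z − H·x̄ = [-17, -12]
S = H·P̄·Hᵀ + R = [217 153; 153 157]
K = P̄·Hᵀ·S⁻¹ = [-1551/10660 4499/10660; 3561/10660 1011/10660; 1673/10660 2783/10660]
x' = x̄ + K·y = [-16961/10660, 1951/10660, 2123/10660]
P' = (I − K·H)·P̄ = [13127/10660 -12757/10660 35539/10660; -12757/10660 28547/10660 -62729/10660; 35539/10660 -62729/10660 164343/10660]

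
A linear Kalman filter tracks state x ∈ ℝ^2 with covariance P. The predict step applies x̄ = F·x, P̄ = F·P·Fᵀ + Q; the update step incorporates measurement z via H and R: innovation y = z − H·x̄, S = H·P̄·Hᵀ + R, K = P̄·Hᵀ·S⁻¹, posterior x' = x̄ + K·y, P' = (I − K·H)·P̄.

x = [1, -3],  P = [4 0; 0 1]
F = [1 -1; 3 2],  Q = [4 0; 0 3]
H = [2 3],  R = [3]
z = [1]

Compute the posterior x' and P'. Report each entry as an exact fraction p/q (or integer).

x' = [380/91, -670/273]
P' = [435/91 -282/91; -282/91 1277/546]

x̄ = F·x = [4, -3]
P̄ = F·P·Fᵀ + Q = [9 10; 10 43]
y = z − H·x̄ = [2]
S = H·P̄·Hᵀ + R = [546]
K = P̄·Hᵀ·S⁻¹ = [8/91; 149/546]
x' = x̄ + K·y = [380/91, -670/273]
P' = (I − K·H)·P̄ = [435/91 -282/91; -282/91 1277/546]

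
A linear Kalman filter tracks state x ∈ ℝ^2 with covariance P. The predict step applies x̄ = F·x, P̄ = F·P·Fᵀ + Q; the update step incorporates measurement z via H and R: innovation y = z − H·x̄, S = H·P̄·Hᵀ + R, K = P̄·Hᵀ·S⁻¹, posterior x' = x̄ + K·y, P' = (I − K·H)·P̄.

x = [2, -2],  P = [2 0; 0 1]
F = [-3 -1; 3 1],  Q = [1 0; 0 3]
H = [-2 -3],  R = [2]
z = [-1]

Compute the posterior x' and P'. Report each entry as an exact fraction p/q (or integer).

x' = [-157/52, 31/13]
P' = [751/52 -128/13; -128/13 90/13]

x̄ = F·x = [-4, 4]
P̄ = F·P·Fᵀ + Q = [20 -19; -19 22]
y = z − H·x̄ = [3]
S = H·P̄·Hᵀ + R = [52]
K = P̄·Hᵀ·S⁻¹ = [17/52; -7/13]
x' = x̄ + K·y = [-157/52, 31/13]
P' = (I − K·H)·P̄ = [751/52 -128/13; -128/13 90/13]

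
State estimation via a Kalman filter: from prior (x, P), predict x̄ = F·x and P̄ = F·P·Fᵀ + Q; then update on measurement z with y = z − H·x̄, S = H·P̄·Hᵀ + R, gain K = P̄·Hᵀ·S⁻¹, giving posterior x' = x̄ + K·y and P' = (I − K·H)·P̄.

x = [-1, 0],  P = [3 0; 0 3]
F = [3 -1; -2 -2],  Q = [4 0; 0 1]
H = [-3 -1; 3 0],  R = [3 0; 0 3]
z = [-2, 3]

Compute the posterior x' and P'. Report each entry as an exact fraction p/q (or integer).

x' = [72/79, -89/158]
P' = [404/1343 -1077/1343; -1077/1343 12783/2686]

x̄ = F·x = [-3, 2]
P̄ = F·P·Fᵀ + Q = [34 -12; -12 25]
y = z − H·x̄ = [-9, 12]
S = H·P̄·Hᵀ + R = [262 -270; -270 309]
K = P̄·Hᵀ·S⁻¹ = [-45/1343 404/1343; -2107/2686 -1077/1343]
x' = x̄ + K·y = [72/79, -89/158]
P' = (I − K·H)·P̄ = [404/1343 -1077/1343; -1077/1343 12783/2686]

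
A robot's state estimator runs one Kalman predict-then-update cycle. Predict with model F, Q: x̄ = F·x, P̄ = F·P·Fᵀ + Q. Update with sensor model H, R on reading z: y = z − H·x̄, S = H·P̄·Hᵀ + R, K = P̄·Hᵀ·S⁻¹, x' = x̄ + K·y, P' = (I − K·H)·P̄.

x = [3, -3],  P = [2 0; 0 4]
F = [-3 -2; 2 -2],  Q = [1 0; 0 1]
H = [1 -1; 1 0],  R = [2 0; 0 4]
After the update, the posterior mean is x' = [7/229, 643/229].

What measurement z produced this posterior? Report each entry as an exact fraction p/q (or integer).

x̄ = F·x = [-3, 12]
P̄ = F·P·Fᵀ + Q = [35 4; 4 25]
S = H·P̄·Hᵀ + R = [54 31; 31 39]
K = P̄·Hᵀ·S⁻¹ = [124/1145 929/1145; -943/1145 867/1145]
x' − x̄ = [694/229, -2105/229] = K·y
y = (KᵀK)⁻¹·Kᵀ·(x' − x̄) = [13, 2]
z = y + H·x̄ = [13, 2] + [-15, -3] = [-2, -1]

z = [-2, -1]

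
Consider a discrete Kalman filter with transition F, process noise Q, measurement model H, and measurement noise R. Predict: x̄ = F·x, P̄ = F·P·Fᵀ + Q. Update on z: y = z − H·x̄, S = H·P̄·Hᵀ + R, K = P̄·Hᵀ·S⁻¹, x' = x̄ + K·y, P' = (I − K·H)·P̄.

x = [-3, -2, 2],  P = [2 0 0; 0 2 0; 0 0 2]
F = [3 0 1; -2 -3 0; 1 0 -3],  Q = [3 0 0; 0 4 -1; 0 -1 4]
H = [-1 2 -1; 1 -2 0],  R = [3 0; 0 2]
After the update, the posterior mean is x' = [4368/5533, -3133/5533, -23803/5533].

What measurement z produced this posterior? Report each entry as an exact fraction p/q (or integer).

z = [2, 2]

x̄ = F·x = [-7, 12, -9]
P̄ = F·P·Fᵀ + Q = [23 -12 0; -12 30 -5; 0 -5 24]
S = H·P̄·Hᵀ + R = [238 -201; -201 193]
K = P̄·Hᵀ·S⁻¹ = [376/5533 1739/5533; 389/5533 -1659/5533; -4552/5533 -4454/5533]
x' − x̄ = [43099/5533, -69529/5533, 25994/5533] = K·y
y = (KᵀK)⁻¹·Kᵀ·(x' − x̄) = [-38, 33]
z = y + H·x̄ = [-38, 33] + [40, -31] = [2, 2]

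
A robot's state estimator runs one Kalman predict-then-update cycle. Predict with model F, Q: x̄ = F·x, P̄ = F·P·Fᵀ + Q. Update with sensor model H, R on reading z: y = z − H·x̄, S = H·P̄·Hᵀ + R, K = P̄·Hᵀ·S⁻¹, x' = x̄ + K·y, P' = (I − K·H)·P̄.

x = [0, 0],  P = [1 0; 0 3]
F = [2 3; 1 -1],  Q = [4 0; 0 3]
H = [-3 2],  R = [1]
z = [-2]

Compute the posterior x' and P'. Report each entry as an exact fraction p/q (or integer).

x̄ = F·x = [0, 0]
P̄ = F·P·Fᵀ + Q = [35 -7; -7 7]
y = z − H·x̄ = [-2]
S = H·P̄·Hᵀ + R = [428]
K = P̄·Hᵀ·S⁻¹ = [-119/428; 35/428]
x' = x̄ + K·y = [119/214, -35/214]
P' = (I − K·H)·P̄ = [819/428 1169/428; 1169/428 1771/428]

x' = [119/214, -35/214]
P' = [819/428 1169/428; 1169/428 1771/428]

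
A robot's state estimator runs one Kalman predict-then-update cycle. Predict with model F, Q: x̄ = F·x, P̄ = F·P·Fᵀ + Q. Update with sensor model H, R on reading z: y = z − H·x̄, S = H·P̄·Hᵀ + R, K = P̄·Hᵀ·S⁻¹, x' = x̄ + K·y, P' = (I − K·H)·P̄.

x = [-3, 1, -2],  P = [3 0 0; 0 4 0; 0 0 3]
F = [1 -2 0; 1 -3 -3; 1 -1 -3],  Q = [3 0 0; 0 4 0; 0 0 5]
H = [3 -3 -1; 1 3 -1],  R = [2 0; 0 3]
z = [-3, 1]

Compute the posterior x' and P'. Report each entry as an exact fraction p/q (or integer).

x̄ = F·x = [-5, 0, 2]
P̄ = F·P·Fᵀ + Q = [22 27 11; 27 70 42; 11 42 39]
y = z − H·x̄ = [14, 8]
S = H·P̄·Hᵀ + R = [569 -407; -407 582]
K = P̄·Hᵀ·S⁻¹ = [22312/165509 41766/165509; -20157/165509 41358/165509; -36938/165509 2038/165509]
x' = x̄ + K·y = [-181049/165509, 48666/165509, -169810/165509]
P' = (I − K·H)·P̄ = [378838/165509 139725/165509 672715/165509; 139725/165509 73973/165509 237570/165509; 672715/165509 237570/165509 1379311/165509]

x' = [-181049/165509, 48666/165509, -169810/165509]
P' = [378838/165509 139725/165509 672715/165509; 139725/165509 73973/165509 237570/165509; 672715/165509 237570/165509 1379311/165509]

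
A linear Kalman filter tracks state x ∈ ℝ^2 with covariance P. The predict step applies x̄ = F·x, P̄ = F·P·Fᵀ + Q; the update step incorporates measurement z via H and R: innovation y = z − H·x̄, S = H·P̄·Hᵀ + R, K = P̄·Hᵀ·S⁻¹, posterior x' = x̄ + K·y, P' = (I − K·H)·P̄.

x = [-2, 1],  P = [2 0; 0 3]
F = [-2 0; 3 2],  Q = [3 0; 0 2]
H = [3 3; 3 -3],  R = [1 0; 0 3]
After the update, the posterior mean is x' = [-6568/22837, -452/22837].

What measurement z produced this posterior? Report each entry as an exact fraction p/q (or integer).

z = [-1, -1]

x̄ = F·x = [4, -4]
P̄ = F·P·Fᵀ + Q = [11 -12; -12 32]
S = H·P̄·Hᵀ + R = [172 -189; -189 606]
K = P̄·Hᵀ·S⁻¹ = [3741/22837 3767/22837; 3804/22837 -3788/22837]
x' − x̄ = [-97916/22837, 90896/22837] = K·y
y = (KᵀK)⁻¹·Kᵀ·(x' − x̄) = [-1, -25]
z = y + H·x̄ = [-1, -25] + [0, 24] = [-1, -1]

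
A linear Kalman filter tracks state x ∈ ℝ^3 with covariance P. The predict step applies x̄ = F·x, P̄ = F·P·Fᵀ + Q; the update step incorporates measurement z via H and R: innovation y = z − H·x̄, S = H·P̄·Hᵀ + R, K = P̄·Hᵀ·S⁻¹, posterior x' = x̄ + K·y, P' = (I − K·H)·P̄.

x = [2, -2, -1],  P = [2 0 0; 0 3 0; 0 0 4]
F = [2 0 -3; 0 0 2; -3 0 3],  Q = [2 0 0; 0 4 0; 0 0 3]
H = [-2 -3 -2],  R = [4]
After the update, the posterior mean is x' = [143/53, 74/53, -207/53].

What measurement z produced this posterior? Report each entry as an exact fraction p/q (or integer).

z = [-2]

x̄ = F·x = [7, -2, -9]
P̄ = F·P·Fᵀ + Q = [46 -24 -48; -24 20 24; -48 24 57]
S = H·P̄·Hᵀ + R = [212]
K = P̄·Hᵀ·S⁻¹ = [19/53; -15/53; -45/106]
x' − x̄ = [-228/53, 180/53, 270/53] = K·y
y = (KᵀK)⁻¹·Kᵀ·(x' − x̄) = [-12]
z = y + H·x̄ = [-12] + [10] = [-2]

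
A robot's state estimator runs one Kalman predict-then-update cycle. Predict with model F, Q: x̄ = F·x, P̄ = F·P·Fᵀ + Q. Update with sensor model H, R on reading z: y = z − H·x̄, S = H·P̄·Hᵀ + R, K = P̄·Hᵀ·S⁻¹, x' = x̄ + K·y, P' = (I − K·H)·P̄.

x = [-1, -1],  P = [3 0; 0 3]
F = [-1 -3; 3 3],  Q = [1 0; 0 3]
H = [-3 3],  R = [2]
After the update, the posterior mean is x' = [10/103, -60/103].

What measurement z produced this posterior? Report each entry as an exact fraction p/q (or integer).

z = [-2]

x̄ = F·x = [4, -6]
P̄ = F·P·Fᵀ + Q = [31 -36; -36 57]
S = H·P̄·Hᵀ + R = [1442]
K = P̄·Hᵀ·S⁻¹ = [-201/1442; 279/1442]
x' − x̄ = [-402/103, 558/103] = K·y
y = (KᵀK)⁻¹·Kᵀ·(x' − x̄) = [28]
z = y + H·x̄ = [28] + [-30] = [-2]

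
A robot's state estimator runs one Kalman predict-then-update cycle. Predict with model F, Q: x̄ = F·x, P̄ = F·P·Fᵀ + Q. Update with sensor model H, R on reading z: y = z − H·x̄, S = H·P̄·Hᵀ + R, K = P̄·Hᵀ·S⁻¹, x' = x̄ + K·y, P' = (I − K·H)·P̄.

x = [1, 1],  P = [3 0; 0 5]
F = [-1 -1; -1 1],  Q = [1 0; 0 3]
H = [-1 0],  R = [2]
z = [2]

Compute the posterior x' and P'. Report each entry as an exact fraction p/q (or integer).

x̄ = F·x = [-2, 0]
P̄ = F·P·Fᵀ + Q = [9 -2; -2 11]
y = z − H·x̄ = [0]
S = H·P̄·Hᵀ + R = [11]
K = P̄·Hᵀ·S⁻¹ = [-9/11; 2/11]
x' = x̄ + K·y = [-2, 0]
P' = (I − K·H)·P̄ = [18/11 -4/11; -4/11 117/11]

x' = [-2, 0]
P' = [18/11 -4/11; -4/11 117/11]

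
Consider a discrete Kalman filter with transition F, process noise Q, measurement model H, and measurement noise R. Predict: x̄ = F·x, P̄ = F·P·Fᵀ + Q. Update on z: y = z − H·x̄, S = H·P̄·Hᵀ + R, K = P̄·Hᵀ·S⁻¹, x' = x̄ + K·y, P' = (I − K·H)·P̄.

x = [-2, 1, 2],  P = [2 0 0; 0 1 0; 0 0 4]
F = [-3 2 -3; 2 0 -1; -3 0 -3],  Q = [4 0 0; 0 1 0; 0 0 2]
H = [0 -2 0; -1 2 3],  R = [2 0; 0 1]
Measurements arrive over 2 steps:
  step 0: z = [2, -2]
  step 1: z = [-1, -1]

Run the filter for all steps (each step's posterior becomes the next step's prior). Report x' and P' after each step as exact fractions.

step 0: x' = [19626/6613, -7776/6613, 7296/6613], P' = [140006/6613 -2600/6613 49302/6613; -2600/6613 3159/6613 -2964/6613; 49302/6613 -2964/6613 19436/6613]
step 1: x' = [-263220308/59191617, 10761235/19730539, -42955158/19730539], P' = [1062876766/59191617 -12342946/19730539 129033810/19730539; -12342946/19730539 9289081/19730539 -10426710/19730539; 129033810/19730539 -10426710/19730539 53108012/19730539]

step 0: x̄ = F·x = [2, -6, 0]
step 0: P̄ = F·P·Fᵀ + Q = [62 0 54; 0 13 0; 54 0 56]
step 0: y = z − H·x̄ = [-10, 12]
step 0: S = H·P̄·Hᵀ + R = [54 -52; -52 295]
step 0: K = P̄·Hᵀ·S⁻¹ = [2600/6613 2700/6613; -3159/6613 26/6613; 2964/6613 3078/6613]
step 0: x' = x̄ + K·y = [19626/6613, -7776/6613, 7296/6613]
step 0: P' = (I − K·H)·P̄ = [140006/6613 -2600/6613 49302/6613; -2600/6613 3159/6613 -2964/6613; 49302/6613 -2964/6613 19436/6613]
step 1: x̄ = F·x = [-96318/6613, 31956/6613, -80766/6613]
step 1: P̄ = F·P·Fᵀ + Q = [2428270/6613 -934106/6613 2355798/6613; -934106/6613 388865/6613 -929634/6613; 2355798/6613 -929634/6613 2335640/6613]
step 1: y = z − H·x̄ = [57299/6613, 75455/6613]
step 1: S = H·P̄·Hᵀ + R = [1568686/6613 2154132/6613; 2154132/6613 3457131/6613]
step 1: K = P̄·Hᵀ·S⁻¹ = [12342946/19730539 24369848/59191617; -9289081/19730539 -359022/19730539; 10426710/19730539 9436806/19730539]
step 1: x' = x̄ + K·y = [-263220308/59191617, 10761235/19730539, -42955158/19730539]
step 1: P' = (I − K·H)·P̄ = [1062876766/59191617 -12342946/19730539 129033810/19730539; -12342946/19730539 9289081/19730539 -10426710/19730539; 129033810/19730539 -10426710/19730539 53108012/19730539]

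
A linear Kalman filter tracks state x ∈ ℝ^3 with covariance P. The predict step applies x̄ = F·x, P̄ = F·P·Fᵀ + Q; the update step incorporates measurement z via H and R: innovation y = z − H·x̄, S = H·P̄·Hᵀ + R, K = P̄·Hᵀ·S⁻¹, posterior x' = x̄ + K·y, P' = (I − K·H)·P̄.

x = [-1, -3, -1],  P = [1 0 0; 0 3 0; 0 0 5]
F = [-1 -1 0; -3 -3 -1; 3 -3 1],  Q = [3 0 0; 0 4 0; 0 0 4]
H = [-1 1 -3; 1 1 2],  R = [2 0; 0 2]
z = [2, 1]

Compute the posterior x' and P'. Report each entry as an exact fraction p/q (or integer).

x̄ = F·x = [4, 13, 5]
P̄ = F·P·Fᵀ + Q = [7 12 6; 12 45 13; 6 13 45]
y = z − H·x̄ = [8, -26]
S = H·P̄·Hᵀ + R = [393 -275; -275 334]
K = P̄·Hᵀ·S⁻¹ = [4183/55637 8608/55637; 20821/55637 30969/55637; -12777/55637 7637/55637]
x' = x̄ + K·y = [32204/55637, 84655/55637, -22593/55637]
P' = (I − K·H)·P̄ = [176990/55637 -21722/55637 -69026/55637; -21722/55637 58164/55637 12748/55637; -69026/55637 12748/55637 35776/55637]

x' = [32204/55637, 84655/55637, -22593/55637]
P' = [176990/55637 -21722/55637 -69026/55637; -21722/55637 58164/55637 12748/55637; -69026/55637 12748/55637 35776/55637]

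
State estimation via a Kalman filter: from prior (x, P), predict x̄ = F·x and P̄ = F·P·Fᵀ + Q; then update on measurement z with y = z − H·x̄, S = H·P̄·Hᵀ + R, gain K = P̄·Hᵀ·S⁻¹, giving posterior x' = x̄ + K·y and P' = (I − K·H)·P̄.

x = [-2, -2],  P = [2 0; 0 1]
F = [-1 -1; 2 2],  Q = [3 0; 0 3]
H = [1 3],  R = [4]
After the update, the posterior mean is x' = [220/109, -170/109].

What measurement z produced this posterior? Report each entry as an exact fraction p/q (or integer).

z = [-2]

x̄ = F·x = [4, -8]
P̄ = F·P·Fᵀ + Q = [6 -6; -6 15]
S = H·P̄·Hᵀ + R = [109]
K = P̄·Hᵀ·S⁻¹ = [-12/109; 39/109]
x' − x̄ = [-216/109, 702/109] = K·y
y = (KᵀK)⁻¹·Kᵀ·(x' − x̄) = [18]
z = y + H·x̄ = [18] + [-20] = [-2]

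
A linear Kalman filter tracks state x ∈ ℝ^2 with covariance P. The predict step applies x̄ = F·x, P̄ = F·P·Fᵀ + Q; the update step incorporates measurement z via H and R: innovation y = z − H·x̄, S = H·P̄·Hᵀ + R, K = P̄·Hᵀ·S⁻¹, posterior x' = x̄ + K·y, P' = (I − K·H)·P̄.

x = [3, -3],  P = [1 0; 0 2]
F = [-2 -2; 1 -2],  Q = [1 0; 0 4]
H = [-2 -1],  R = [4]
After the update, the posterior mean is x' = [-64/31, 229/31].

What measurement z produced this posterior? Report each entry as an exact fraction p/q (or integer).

z = [-3]

x̄ = F·x = [0, 9]
P̄ = F·P·Fᵀ + Q = [13 6; 6 13]
S = H·P̄·Hᵀ + R = [93]
K = P̄·Hᵀ·S⁻¹ = [-32/93; -25/93]
x' − x̄ = [-64/31, -50/31] = K·y
y = (KᵀK)⁻¹·Kᵀ·(x' − x̄) = [6]
z = y + H·x̄ = [6] + [-9] = [-3]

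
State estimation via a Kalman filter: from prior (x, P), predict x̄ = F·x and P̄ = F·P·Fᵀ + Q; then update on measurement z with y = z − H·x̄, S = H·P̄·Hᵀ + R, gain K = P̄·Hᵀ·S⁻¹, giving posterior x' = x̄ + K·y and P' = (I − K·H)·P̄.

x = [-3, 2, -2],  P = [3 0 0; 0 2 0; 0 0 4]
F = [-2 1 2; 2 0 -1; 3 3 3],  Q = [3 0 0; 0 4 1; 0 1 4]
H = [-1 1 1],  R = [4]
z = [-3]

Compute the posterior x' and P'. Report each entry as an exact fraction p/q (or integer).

x' = [57/86, -15/86, -107/43]
P' = [3995/172 -1513/172 1336/43; -1513/172 1231/172 -639/43; 1336/43 -639/43 2055/43]

x̄ = F·x = [4, -4, -9]
P̄ = F·P·Fᵀ + Q = [33 -20 12; -20 20 7; 12 7 85]
y = z − H·x̄ = [14]
S = H·P̄·Hᵀ + R = [172]
K = P̄·Hᵀ·S⁻¹ = [-41/172; 47/172; 20/43]
x' = x̄ + K·y = [57/86, -15/86, -107/43]
P' = (I − K·H)·P̄ = [3995/172 -1513/172 1336/43; -1513/172 1231/172 -639/43; 1336/43 -639/43 2055/43]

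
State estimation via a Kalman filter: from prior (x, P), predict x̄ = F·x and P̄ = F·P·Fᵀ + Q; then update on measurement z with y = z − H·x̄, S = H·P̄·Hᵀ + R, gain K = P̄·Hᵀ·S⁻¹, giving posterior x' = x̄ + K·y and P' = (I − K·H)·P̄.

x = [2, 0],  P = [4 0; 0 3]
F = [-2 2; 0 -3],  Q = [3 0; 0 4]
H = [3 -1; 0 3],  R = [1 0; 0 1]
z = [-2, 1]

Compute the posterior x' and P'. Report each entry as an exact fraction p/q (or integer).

x' = [-30401/52295, 16442/52295]
P' = [6401/52295 1893/52295; 1893/52295 5764/52295]

x̄ = F·x = [-4, 0]
P̄ = F·P·Fᵀ + Q = [31 -18; -18 31]
y = z − H·x̄ = [10, 1]
S = H·P̄·Hᵀ + R = [419 -255; -255 280]
K = P̄·Hᵀ·S⁻¹ = [3462/10459 5679/52295; -17/10459 17292/52295]
x' = x̄ + K·y = [-30401/52295, 16442/52295]
P' = (I − K·H)·P̄ = [6401/52295 1893/52295; 1893/52295 5764/52295]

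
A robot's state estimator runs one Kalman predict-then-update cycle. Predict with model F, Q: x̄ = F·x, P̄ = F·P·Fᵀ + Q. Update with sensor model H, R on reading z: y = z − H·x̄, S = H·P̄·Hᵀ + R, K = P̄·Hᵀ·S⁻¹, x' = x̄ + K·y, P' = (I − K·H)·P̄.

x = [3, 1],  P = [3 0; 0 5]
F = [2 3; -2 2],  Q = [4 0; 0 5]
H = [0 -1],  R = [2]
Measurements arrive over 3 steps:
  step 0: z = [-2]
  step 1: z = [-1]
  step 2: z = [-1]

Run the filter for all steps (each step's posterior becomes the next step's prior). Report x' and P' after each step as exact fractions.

step 0: x' = [153/13, 22/13], P' = [685/13 12/13; 12/13 74/39]
step 1: x' = [77244/8501, 6851/8501], P' = [485830/8501 -15696/8501; -15696/8501 16846/8501]
step 2: x' = [13411915/2195779, 1897205/2195779], P' = [115505590/2195779 -3621704/2195779; -3621704/2195779 4357554/2195779]

step 0: x̄ = F·x = [9, -4]
step 0: P̄ = F·P·Fᵀ + Q = [61 18; 18 37]
step 0: y = z − H·x̄ = [-6]
step 0: S = H·P̄·Hᵀ + R = [39]
step 0: K = P̄·Hᵀ·S⁻¹ = [-6/13; -37/39]
step 0: x' = x̄ + K·y = [153/13, 22/13]
step 0: P' = (I − K·H)·P̄ = [685/13 12/13; 12/13 74/39]
step 1: x̄ = F·x = [372/13, -262/13]
step 1: P̄ = F·P·Fᵀ + Q = [3158/13 -2616/13; -2616/13 8423/39]
step 1: y = z − H·x̄ = [-275/13]
step 1: S = H·P̄·Hᵀ + R = [8501/39]
step 1: K = P̄·Hᵀ·S⁻¹ = [7848/8501; -8423/8501]
step 1: x' = x̄ + K·y = [77244/8501, 6851/8501]
step 1: P' = (I − K·H)·P̄ = [485830/8501 -15696/8501; -15696/8501 16846/8501]
step 2: x̄ = F·x = [175041/8501, -140786/8501]
step 2: P̄ = F·P·Fᵀ + Q = [1940586/8501 -1810852/8501; -1810852/8501 2178777/8501]
step 2: y = z − H·x̄ = [-149287/8501]
step 2: S = H·P̄·Hᵀ + R = [2195779/8501]
step 2: K = P̄·Hᵀ·S⁻¹ = [1810852/2195779; -2178777/2195779]
step 2: x' = x̄ + K·y = [13411915/2195779, 1897205/2195779]
step 2: P' = (I − K·H)·P̄ = [115505590/2195779 -3621704/2195779; -3621704/2195779 4357554/2195779]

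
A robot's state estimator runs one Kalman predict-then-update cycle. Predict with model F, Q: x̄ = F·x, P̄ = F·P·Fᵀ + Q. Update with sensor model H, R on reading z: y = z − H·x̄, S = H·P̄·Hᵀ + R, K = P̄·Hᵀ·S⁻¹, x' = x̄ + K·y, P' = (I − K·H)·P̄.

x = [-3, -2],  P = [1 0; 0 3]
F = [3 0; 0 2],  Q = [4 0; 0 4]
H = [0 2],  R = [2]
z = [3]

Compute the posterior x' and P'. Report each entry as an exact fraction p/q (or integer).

x' = [-9, 4/3]
P' = [13 0; 0 16/33]

x̄ = F·x = [-9, -4]
P̄ = F·P·Fᵀ + Q = [13 0; 0 16]
y = z − H·x̄ = [11]
S = H·P̄·Hᵀ + R = [66]
K = P̄·Hᵀ·S⁻¹ = [0; 16/33]
x' = x̄ + K·y = [-9, 4/3]
P' = (I − K·H)·P̄ = [13 0; 0 16/33]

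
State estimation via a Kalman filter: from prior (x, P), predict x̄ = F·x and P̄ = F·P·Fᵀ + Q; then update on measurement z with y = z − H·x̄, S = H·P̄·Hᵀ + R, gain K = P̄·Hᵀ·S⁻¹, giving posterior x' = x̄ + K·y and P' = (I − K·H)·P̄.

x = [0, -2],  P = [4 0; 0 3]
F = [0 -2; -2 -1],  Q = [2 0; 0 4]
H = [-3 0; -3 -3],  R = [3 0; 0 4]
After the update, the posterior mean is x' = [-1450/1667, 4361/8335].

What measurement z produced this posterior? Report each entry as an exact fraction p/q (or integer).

x̄ = F·x = [4, 2]
P̄ = F·P·Fᵀ + Q = [14 6; 6 23]
S = H·P̄·Hᵀ + R = [129 180; 180 445]
K = P̄·Hᵀ·S⁻¹ = [-526/1667 -12/1667; 510/1667 -2661/8335]
x' − x̄ = [-8118/1667, -12309/8335] = K·y
y = (KᵀK)⁻¹·Kᵀ·(x' − x̄) = [15, 19]
z = y + H·x̄ = [15, 19] + [-12, -18] = [3, 1]

z = [3, 1]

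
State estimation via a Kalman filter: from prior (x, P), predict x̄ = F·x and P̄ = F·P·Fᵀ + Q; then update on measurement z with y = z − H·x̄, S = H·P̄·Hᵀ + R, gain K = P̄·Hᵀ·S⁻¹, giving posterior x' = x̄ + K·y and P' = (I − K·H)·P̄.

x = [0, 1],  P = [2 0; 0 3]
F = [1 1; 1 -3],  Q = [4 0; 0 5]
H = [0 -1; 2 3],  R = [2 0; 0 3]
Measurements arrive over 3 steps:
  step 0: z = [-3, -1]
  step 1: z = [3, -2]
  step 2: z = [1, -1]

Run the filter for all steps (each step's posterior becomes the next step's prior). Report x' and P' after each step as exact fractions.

step 0: x' = [-2339/826, 720/413], P' = [5451/1652 -1563/826; -1563/826 565/413]
step 1: x' = [1189543/758109, -1470185/758109], P' = [572833/252703 -320978/252703; -320978/252703 251378/252703]
step 2: x' = [-125161981/259048760, -23720281/388573140], P' = [586838769/259048760 -164240997/129524380; -164240997/129524380 64244581/64762190]

step 0: x̄ = F·x = [1, -3]
step 0: P̄ = F·P·Fᵀ + Q = [9 -7; -7 34]
step 0: y = z − H·x̄ = [-6, 6]
step 0: S = H·P̄·Hᵀ + R = [36 -88; -88 261]
step 0: K = P̄·Hᵀ·S⁻¹ = [1563/1652 127/413; -565/826 44/413]
step 0: x' = x̄ + K·y = [-2339/826, 720/413]
step 0: P' = (I − K·H)·P̄ = [5451/1652 -1563/826; -1563/826 565/413]
step 1: x̄ = F·x = [-899/826, -6659/826]
step 1: P̄ = F·P·Fᵀ + Q = [8067/1652 4923/1652; 4923/1652 52807/1652]
step 1: y = z − H·x̄ = [-4181/826, 20123/826]
step 1: S = H·P̄·Hᵀ + R = [56111/1652 -168267/1652; -168267/1652 571563/1652]
step 1: K = P̄·Hᵀ·S⁻¹ = [160489/252703 16612/68919; -125689/252703 10198/68919]
step 1: x' = x̄ + K·y = [1189543/758109, -1470185/758109]
step 1: P' = (I − K·H)·P̄ = [572833/252703 -320978/252703; -320978/252703 251378/252703]
step 2: x̄ = F·x = [-280642/758109, 5600098/758109]
step 2: P̄ = F·P·Fᵀ + Q = [1193067/252703 460655/252703; 460655/252703 6024618/252703]
step 2: y = z − H·x̄ = [6358207/758109, -16997119/758109]
step 2: S = H·P̄·Hᵀ + R = [6530024/252703 -18995164/252703; -18995164/252703 65279799/252703]
step 2: K = P̄·Hᵀ·S⁻¹ = [164240997/259048760 15685963/64762190; -64244581/129524380 4748791/32381095]
step 2: x' = x̄ + K·y = [-125161981/259048760, -23720281/388573140]
step 2: P' = (I − K·H)·P̄ = [586838769/259048760 -164240997/129524380; -164240997/129524380 64244581/64762190]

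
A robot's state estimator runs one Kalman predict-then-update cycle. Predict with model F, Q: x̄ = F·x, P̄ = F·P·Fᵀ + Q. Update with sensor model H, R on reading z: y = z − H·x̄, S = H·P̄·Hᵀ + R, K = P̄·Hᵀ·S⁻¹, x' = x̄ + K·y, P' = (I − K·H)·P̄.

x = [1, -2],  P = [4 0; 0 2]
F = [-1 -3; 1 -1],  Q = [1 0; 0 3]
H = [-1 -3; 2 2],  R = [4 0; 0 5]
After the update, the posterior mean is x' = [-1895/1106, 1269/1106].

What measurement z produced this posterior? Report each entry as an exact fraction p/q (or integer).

z = [-2, -2]

x̄ = F·x = [5, 3]
P̄ = F·P·Fᵀ + Q = [23 2; 2 9]
S = H·P̄·Hᵀ + R = [120 -116; -116 149]
K = P̄·Hᵀ·S⁻¹ = [1479/4424 659/1106; -1769/4424 -181/1106]
x' − x̄ = [-7425/1106, -2049/1106] = K·y
y = (KᵀK)⁻¹·Kᵀ·(x' − x̄) = [12, -18]
z = y + H·x̄ = [12, -18] + [-14, 16] = [-2, -2]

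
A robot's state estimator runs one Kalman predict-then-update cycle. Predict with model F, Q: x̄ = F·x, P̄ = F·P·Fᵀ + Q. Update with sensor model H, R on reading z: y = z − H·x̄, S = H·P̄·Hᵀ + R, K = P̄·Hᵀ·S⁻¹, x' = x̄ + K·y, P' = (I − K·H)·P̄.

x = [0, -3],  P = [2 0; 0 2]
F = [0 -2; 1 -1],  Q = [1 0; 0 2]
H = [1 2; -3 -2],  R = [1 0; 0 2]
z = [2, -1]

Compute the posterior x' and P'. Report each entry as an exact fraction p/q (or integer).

x' = [23/287, 647/861]
P' = [158/287 -124/287; -124/287 430/861]

x̄ = F·x = [6, 3]
P̄ = F·P·Fᵀ + Q = [9 4; 4 6]
y = z − H·x̄ = [-10, 23]
S = H·P̄·Hᵀ + R = [50 -83; -83 155]
K = P̄·Hᵀ·S⁻¹ = [-90/287 -113/287; 488/861 128/861]
x' = x̄ + K·y = [23/287, 647/861]
P' = (I − K·H)·P̄ = [158/287 -124/287; -124/287 430/861]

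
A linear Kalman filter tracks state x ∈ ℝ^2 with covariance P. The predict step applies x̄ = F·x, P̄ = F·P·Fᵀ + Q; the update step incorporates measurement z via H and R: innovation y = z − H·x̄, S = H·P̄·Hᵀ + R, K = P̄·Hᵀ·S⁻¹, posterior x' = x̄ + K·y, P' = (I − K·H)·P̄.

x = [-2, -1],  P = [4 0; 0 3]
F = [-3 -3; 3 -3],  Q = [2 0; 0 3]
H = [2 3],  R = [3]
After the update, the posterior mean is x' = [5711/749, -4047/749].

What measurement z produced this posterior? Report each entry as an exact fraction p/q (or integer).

x̄ = F·x = [9, -3]
P̄ = F·P·Fᵀ + Q = [65 -9; -9 66]
S = H·P̄·Hᵀ + R = [749]
K = P̄·Hᵀ·S⁻¹ = [103/749; 180/749]
x' − x̄ = [-1030/749, -1800/749] = K·y
y = (KᵀK)⁻¹·Kᵀ·(x' − x̄) = [-10]
z = y + H·x̄ = [-10] + [9] = [-1]

z = [-1]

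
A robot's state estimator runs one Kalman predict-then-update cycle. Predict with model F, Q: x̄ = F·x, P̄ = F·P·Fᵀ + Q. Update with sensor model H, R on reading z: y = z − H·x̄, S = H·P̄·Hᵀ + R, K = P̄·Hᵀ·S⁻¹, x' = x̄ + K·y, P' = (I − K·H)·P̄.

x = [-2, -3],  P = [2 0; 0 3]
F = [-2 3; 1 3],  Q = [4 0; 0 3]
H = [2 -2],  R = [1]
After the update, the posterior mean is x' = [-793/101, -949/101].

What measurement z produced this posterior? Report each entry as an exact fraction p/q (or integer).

z = [3]

x̄ = F·x = [-5, -11]
P̄ = F·P·Fᵀ + Q = [39 23; 23 32]
S = H·P̄·Hᵀ + R = [101]
K = P̄·Hᵀ·S⁻¹ = [32/101; -18/101]
x' − x̄ = [-288/101, 162/101] = K·y
y = (KᵀK)⁻¹·Kᵀ·(x' − x̄) = [-9]
z = y + H·x̄ = [-9] + [12] = [3]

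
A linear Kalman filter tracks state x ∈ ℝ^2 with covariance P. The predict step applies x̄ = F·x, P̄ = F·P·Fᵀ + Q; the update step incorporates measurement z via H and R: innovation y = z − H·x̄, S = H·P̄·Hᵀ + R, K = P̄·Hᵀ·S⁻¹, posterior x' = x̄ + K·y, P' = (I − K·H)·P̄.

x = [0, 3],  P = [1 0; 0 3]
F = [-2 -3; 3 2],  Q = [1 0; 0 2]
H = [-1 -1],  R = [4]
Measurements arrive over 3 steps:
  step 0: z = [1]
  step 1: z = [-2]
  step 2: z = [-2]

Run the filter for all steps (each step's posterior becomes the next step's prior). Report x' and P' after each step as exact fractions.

step 0: x' = [-83/11, 64/11], P' = [288/11 -256/11; -256/11 252/11]
step 1: x' = [4199/1129, -2617/1129], P' = [18682/1129 -16894/1129; -16894/1129 19446/1129]
step 2: x' = [-196111/79819, 373981/79819], P' = [2056652/79819 -1900664/79819; -1900664/79819 2045888/79819]

step 0: x̄ = F·x = [-9, 6]
step 0: P̄ = F·P·Fᵀ + Q = [32 -24; -24 23]
step 0: y = z − H·x̄ = [-2]
step 0: S = H·P̄·Hᵀ + R = [11]
step 0: K = P̄·Hᵀ·S⁻¹ = [-8/11; 1/11]
step 0: x' = x̄ + K·y = [-83/11, 64/11]
step 0: P' = (I − K·H)·P̄ = [288/11 -256/11; -256/11 252/11]
step 1: x̄ = F·x = [-26/11, -11]
step 1: P̄ = F·P·Fᵀ + Q = [359/11 8; 8 50]
step 1: y = z − H·x̄ = [-169/11]
step 1: S = H·P̄·Hᵀ + R = [1129/11]
step 1: K = P̄·Hᵀ·S⁻¹ = [-447/1129; -638/1129]
step 1: x' = x̄ + K·y = [4199/1129, -2617/1129]
step 1: P' = (I − K·H)·P̄ = [18682/1129 -16894/1129; -16894/1129 19446/1129]
step 2: x̄ = F·x = [-547/1129, 7363/1129]
step 2: P̄ = F·P·Fᵀ + Q = [48143/1129 -9146/1129; -9146/1129 45452/1129]
step 2: y = z − H·x̄ = [4558/1129]
step 2: S = H·P̄·Hᵀ + R = [79819/1129]
step 2: K = P̄·Hᵀ·S⁻¹ = [-38997/79819; -36306/79819]
step 2: x' = x̄ + K·y = [-196111/79819, 373981/79819]
step 2: P' = (I − K·H)·P̄ = [2056652/79819 -1900664/79819; -1900664/79819 2045888/79819]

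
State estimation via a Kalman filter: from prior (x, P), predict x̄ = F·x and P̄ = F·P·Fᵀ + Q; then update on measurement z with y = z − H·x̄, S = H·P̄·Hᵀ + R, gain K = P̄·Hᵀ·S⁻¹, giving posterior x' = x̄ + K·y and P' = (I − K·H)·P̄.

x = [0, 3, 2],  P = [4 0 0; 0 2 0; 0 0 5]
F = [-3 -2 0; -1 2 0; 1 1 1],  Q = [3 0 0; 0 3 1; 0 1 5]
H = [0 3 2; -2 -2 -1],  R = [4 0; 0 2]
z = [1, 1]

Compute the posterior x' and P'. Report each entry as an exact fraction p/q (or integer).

x' = [-45936/43249, 25977/43249, -5557/43249]
P' = [41203/43249 -34076/43249 26286/43249; -34076/43249 122252/43249 -167948/43249; 26286/43249 -167948/43249 271074/43249]

x̄ = F·x = [-6, 6, 5]
P̄ = F·P·Fᵀ + Q = [47 4 -16; 4 15 1; -16 1 16]
y = z − H·x̄ = [-27, 6]
S = H·P̄·Hᵀ + R = [215 -89; -89 238]
K = P̄·Hᵀ·S⁻¹ = [-12414/43249 -20270/43249; 7715/43249 -4202/43249; 9576/43249 6125/43249]
x' = x̄ + K·y = [-45936/43249, 25977/43249, -5557/43249]
P' = (I − K·H)·P̄ = [41203/43249 -34076/43249 26286/43249; -34076/43249 122252/43249 -167948/43249; 26286/43249 -167948/43249 271074/43249]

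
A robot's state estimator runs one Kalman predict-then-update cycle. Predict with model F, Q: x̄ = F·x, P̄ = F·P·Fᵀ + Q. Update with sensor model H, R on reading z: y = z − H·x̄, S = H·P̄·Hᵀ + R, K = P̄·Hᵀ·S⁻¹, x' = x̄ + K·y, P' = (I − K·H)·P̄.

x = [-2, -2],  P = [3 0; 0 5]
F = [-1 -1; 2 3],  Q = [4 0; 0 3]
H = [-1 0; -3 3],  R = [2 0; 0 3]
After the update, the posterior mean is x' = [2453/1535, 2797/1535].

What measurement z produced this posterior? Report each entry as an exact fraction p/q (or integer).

z = [-3, 1]

x̄ = F·x = [4, -10]
P̄ = F·P·Fᵀ + Q = [12 -21; -21 60]
S = H·P̄·Hᵀ + R = [14 99; 99 1029]
K = P̄·Hᵀ·S⁻¹ = [-849/1535 -66/1535; -816/1535 441/1535]
x' − x̄ = [-3687/1535, 18147/1535] = K·y
y = (KᵀK)⁻¹·Kᵀ·(x' − x̄) = [1, 43]
z = y + H·x̄ = [1, 43] + [-4, -42] = [-3, 1]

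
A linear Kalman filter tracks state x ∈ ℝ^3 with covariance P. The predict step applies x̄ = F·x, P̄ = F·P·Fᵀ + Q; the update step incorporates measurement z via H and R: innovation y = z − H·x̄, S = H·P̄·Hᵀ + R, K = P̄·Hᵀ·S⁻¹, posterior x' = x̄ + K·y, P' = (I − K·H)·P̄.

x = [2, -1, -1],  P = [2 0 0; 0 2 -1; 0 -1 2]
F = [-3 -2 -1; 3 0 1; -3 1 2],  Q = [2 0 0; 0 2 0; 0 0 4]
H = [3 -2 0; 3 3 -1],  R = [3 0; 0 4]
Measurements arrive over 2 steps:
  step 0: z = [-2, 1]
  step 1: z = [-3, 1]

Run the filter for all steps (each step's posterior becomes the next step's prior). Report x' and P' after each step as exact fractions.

step 0: x' = [-60840/75011, -13246/75011, -325729/75011], P' = [31621/75011 23127/75011 132456/75011; 23127/75011 54177/75011 184068/75011; 132456/75011 184068/75011 1002064/75011]
step 1: x' = [-100679929/189815050, 112975689/189815050, -39256892/94907525], P' = [339612721/1138890300 64390113/379630100 287912279/284722575; 64390113/379630100 220775667/379630100 161033487/94907525; 287912279/284722575 161033487/94907525 2569968484/284722575]

step 0: x̄ = F·x = [-3, 5, -9]
step 0: P̄ = F·P·Fᵀ + Q = [26 -18 15; -18 22 -15; 15 -15 28]
step 0: y = z − H·x̄ = [17, -14]
step 0: S = H·P̄·Hᵀ + R = [541 -27; -27 140]
step 0: K = P̄·Hᵀ·S⁻¹ = [16203/75011 7947/75011; -12991/75011 11961/75011; 9744/75011 -13123/75011]
step 0: x' = x̄ + K·y = [-60840/75011, -13246/75011, -325729/75011]
step 0: P' = (I − K·H)·P̄ = [31621/75011 23127/75011 132456/75011; 23127/75011 54177/75011 184068/75011; 132456/75011 184068/75011 1002064/75011]
step 1: x̄ = F·x = [534741/75011, -508249/75011, -482184/75011]
step 1: P̄ = F·P·Fᵀ + Q = [3461915/75011 -2588287/75011 -3076220/75011; -2588287/75011 2231411/75011 2370356/75011; -3076220/75011 2370356/75011 3655104/75011]
step 1: y = z − H·x̄ = [-2845754/75011, -486649/75011]
step 1: S = H·P̄·Hᵀ + R = [71367356/75011 23973280/75011; 23973280/75011 12841100/75011]
step 1: K = P̄·Hᵀ·S⁻¹ = [42166499/227778060 27918754/284722575; -16558733/75926020 13210212/94907525; -6830939/56944515 -64232566/284722575]
step 1: x' = x̄ + K·y = [-100679929/189815050, 112975689/189815050, -39256892/94907525]
step 1: P' = (I − K·H)·P̄ = [339612721/1138890300 64390113/379630100 287912279/284722575; 64390113/379630100 220775667/379630100 161033487/94907525; 287912279/284722575 161033487/94907525 2569968484/284722575]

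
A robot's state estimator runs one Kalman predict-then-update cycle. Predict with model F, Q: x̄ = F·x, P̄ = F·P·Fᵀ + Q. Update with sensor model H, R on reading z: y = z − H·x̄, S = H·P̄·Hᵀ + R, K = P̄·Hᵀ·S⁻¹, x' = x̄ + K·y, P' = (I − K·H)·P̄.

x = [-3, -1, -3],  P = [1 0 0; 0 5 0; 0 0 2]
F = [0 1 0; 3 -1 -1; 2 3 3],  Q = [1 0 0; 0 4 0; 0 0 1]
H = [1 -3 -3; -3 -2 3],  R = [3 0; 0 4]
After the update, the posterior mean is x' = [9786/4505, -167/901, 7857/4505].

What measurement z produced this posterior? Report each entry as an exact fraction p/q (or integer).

z = [-3, -1]

x̄ = F·x = [-1, -5, -18]
P̄ = F·P·Fᵀ + Q = [6 -5 15; -5 20 -15; 15 -15 68]
S = H·P̄·Hᵀ + R = [471 -320; -320 600]
K = P̄·Hᵀ·S⁻¹ = [-64/4505 9747/180200; -172/901 -3937/18020; -648/4505 42939/180200]
x' − x̄ = [14291/4505, 4338/901, 88947/4505] = K·y
y = (KᵀK)⁻¹·Kᵀ·(x' − x̄) = [-71, 40]
z = y + H·x̄ = [-71, 40] + [68, -41] = [-3, -1]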